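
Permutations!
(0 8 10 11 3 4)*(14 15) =(0 8 10 11 3 4)(14 15) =[8, 1, 2, 4, 0, 5, 6, 7, 10, 9, 11, 3, 12, 13, 15, 14]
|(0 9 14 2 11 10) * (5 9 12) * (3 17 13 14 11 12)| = 11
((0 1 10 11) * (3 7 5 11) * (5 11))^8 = (0 10 7)(1 3 11)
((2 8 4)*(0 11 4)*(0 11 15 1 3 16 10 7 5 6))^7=(0 5 10 3 15 6 7 16 1)(2 4 11 8)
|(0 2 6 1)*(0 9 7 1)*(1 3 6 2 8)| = |(0 8 1 9 7 3 6)| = 7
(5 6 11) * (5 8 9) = (5 6 11 8 9) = [0, 1, 2, 3, 4, 6, 11, 7, 9, 5, 10, 8]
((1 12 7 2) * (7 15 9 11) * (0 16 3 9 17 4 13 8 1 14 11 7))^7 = ((0 16 3 9 7 2 14 11)(1 12 15 17 4 13 8))^7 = (17)(0 11 14 2 7 9 3 16)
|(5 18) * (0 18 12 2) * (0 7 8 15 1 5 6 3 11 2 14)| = |(0 18 6 3 11 2 7 8 15 1 5 12 14)| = 13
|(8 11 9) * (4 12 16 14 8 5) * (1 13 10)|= 24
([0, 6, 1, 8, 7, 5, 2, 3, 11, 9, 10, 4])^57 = (3 11 7 8 4)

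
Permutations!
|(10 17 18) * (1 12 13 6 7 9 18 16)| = 10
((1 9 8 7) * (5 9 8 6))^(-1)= (1 7 8)(5 6 9)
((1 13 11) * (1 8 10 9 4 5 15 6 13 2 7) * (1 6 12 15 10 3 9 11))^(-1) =((1 2 7 6 13)(3 9 4 5 10 11 8)(12 15))^(-1) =(1 13 6 7 2)(3 8 11 10 5 4 9)(12 15)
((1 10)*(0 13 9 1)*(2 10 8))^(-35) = ((0 13 9 1 8 2 10))^(-35) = (13)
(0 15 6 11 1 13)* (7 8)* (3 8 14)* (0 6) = [15, 13, 2, 8, 4, 5, 11, 14, 7, 9, 10, 1, 12, 6, 3, 0] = (0 15)(1 13 6 11)(3 8 7 14)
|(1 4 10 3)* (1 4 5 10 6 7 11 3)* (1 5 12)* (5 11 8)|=8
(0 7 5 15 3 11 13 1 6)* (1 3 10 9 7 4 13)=(0 4 13 3 11 1 6)(5 15 10 9 7)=[4, 6, 2, 11, 13, 15, 0, 5, 8, 7, 9, 1, 12, 3, 14, 10]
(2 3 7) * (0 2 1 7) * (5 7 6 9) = (0 2 3)(1 6 9 5 7) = [2, 6, 3, 0, 4, 7, 9, 1, 8, 5]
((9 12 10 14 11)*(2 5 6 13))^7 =(2 13 6 5)(9 10 11 12 14)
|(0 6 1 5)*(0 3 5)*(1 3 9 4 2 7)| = |(0 6 3 5 9 4 2 7 1)| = 9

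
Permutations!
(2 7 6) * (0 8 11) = (0 8 11)(2 7 6) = [8, 1, 7, 3, 4, 5, 2, 6, 11, 9, 10, 0]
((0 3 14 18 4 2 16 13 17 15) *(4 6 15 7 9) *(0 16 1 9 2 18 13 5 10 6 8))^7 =((0 3 14 13 17 7 2 1 9 4 18 8)(5 10 6 15 16))^7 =(0 1 14 4 17 8 2 3 9 13 18 7)(5 6 16 10 15)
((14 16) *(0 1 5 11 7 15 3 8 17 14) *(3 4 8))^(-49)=(0 4 1 8 5 17 11 14 7 16 15)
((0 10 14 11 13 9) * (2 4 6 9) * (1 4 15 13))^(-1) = (0 9 6 4 1 11 14 10)(2 13 15)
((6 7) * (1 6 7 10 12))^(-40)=((1 6 10 12))^(-40)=(12)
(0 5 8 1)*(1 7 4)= (0 5 8 7 4 1)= [5, 0, 2, 3, 1, 8, 6, 4, 7]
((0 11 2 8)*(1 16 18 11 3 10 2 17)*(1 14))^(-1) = ((0 3 10 2 8)(1 16 18 11 17 14))^(-1) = (0 8 2 10 3)(1 14 17 11 18 16)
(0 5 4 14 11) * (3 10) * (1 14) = (0 5 4 1 14 11)(3 10) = [5, 14, 2, 10, 1, 4, 6, 7, 8, 9, 3, 0, 12, 13, 11]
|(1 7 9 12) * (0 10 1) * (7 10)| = |(0 7 9 12)(1 10)| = 4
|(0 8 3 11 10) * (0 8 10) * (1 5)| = 10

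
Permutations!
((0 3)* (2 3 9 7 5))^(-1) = ((0 9 7 5 2 3))^(-1) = (0 3 2 5 7 9)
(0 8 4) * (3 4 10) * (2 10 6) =(0 8 6 2 10 3 4) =[8, 1, 10, 4, 0, 5, 2, 7, 6, 9, 3]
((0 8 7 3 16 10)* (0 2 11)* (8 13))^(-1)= (0 11 2 10 16 3 7 8 13)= ((0 13 8 7 3 16 10 2 11))^(-1)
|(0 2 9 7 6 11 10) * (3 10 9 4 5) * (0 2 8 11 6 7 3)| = 9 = |(0 8 11 9 3 10 2 4 5)|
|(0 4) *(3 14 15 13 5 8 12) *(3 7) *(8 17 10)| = |(0 4)(3 14 15 13 5 17 10 8 12 7)| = 10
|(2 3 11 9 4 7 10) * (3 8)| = |(2 8 3 11 9 4 7 10)| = 8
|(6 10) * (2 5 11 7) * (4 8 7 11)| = 10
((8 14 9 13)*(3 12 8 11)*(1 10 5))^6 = ((1 10 5)(3 12 8 14 9 13 11))^6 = (3 11 13 9 14 8 12)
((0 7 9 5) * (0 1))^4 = (0 1 5 9 7)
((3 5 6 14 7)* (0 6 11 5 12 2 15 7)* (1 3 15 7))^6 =(15)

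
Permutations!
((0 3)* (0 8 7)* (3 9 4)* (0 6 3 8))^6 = (0 3 6 7 8 4 9)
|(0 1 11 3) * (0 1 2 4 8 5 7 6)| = 21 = |(0 2 4 8 5 7 6)(1 11 3)|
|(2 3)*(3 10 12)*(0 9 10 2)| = |(0 9 10 12 3)| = 5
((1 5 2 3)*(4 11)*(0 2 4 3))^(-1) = (0 2)(1 3 11 4 5)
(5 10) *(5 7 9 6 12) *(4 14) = (4 14)(5 10 7 9 6 12) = [0, 1, 2, 3, 14, 10, 12, 9, 8, 6, 7, 11, 5, 13, 4]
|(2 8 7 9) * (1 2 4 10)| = |(1 2 8 7 9 4 10)| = 7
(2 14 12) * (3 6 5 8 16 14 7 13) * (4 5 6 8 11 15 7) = (2 4 5 11 15 7 13 3 8 16 14 12) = [0, 1, 4, 8, 5, 11, 6, 13, 16, 9, 10, 15, 2, 3, 12, 7, 14]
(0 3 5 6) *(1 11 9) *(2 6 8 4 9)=(0 3 5 8 4 9 1 11 2 6)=[3, 11, 6, 5, 9, 8, 0, 7, 4, 1, 10, 2]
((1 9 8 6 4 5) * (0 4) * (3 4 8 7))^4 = ((0 8 6)(1 9 7 3 4 5))^4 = (0 8 6)(1 4 7)(3 9 5)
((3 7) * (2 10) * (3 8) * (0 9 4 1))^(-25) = ((0 9 4 1)(2 10)(3 7 8))^(-25) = (0 1 4 9)(2 10)(3 8 7)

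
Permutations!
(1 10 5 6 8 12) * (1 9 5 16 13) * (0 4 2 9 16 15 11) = (0 4 2 9 5 6 8 12 16 13 1 10 15 11) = [4, 10, 9, 3, 2, 6, 8, 7, 12, 5, 15, 0, 16, 1, 14, 11, 13]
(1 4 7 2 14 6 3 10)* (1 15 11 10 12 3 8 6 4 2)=(1 2 14 4 7)(3 12)(6 8)(10 15 11)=[0, 2, 14, 12, 7, 5, 8, 1, 6, 9, 15, 10, 3, 13, 4, 11]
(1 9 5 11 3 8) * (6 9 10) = [0, 10, 2, 8, 4, 11, 9, 7, 1, 5, 6, 3] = (1 10 6 9 5 11 3 8)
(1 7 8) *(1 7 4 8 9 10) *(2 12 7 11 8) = (1 4 2 12 7 9 10)(8 11) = [0, 4, 12, 3, 2, 5, 6, 9, 11, 10, 1, 8, 7]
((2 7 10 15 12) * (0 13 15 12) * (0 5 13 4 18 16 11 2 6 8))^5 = (0 2 8 11 6 16 12 18 10 4 7)(5 15 13)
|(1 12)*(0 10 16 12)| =5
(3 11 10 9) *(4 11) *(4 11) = (3 11 10 9) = [0, 1, 2, 11, 4, 5, 6, 7, 8, 3, 9, 10]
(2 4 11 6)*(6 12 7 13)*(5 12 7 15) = (2 4 11 7 13 6)(5 12 15) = [0, 1, 4, 3, 11, 12, 2, 13, 8, 9, 10, 7, 15, 6, 14, 5]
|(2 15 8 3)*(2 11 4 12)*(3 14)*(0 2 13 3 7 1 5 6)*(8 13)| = |(0 2 15 13 3 11 4 12 8 14 7 1 5 6)| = 14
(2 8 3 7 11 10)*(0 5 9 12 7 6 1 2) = (0 5 9 12 7 11 10)(1 2 8 3 6) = [5, 2, 8, 6, 4, 9, 1, 11, 3, 12, 0, 10, 7]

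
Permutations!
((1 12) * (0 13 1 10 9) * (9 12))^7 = (0 9 1 13)(10 12)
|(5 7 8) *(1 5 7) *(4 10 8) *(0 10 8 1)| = 12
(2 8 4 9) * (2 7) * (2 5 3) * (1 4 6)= (1 4 9 7 5 3 2 8 6)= [0, 4, 8, 2, 9, 3, 1, 5, 6, 7]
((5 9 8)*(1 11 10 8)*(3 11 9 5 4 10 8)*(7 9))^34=(1 7 9)(3 10 4 8 11)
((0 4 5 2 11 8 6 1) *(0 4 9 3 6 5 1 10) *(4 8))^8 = (0 6 9 10 3)(1 5 11)(2 4 8)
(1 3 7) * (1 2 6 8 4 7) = (1 3)(2 6 8 4 7) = [0, 3, 6, 1, 7, 5, 8, 2, 4]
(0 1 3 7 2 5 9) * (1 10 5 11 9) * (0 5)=(0 10)(1 3 7 2 11 9 5)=[10, 3, 11, 7, 4, 1, 6, 2, 8, 5, 0, 9]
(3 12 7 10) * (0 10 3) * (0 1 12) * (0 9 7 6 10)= [0, 12, 2, 9, 4, 5, 10, 3, 8, 7, 1, 11, 6]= (1 12 6 10)(3 9 7)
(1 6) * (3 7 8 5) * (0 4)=(0 4)(1 6)(3 7 8 5)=[4, 6, 2, 7, 0, 3, 1, 8, 5]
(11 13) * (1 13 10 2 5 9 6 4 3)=(1 13 11 10 2 5 9 6 4 3)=[0, 13, 5, 1, 3, 9, 4, 7, 8, 6, 2, 10, 12, 11]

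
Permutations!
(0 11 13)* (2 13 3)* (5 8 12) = [11, 1, 13, 2, 4, 8, 6, 7, 12, 9, 10, 3, 5, 0] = (0 11 3 2 13)(5 8 12)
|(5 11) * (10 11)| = 3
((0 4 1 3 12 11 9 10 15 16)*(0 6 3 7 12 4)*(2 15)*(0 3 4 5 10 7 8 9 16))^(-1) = ((0 3 5 10 2 15)(1 8 9 7 12 11 16 6 4))^(-1) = (0 15 2 10 5 3)(1 4 6 16 11 12 7 9 8)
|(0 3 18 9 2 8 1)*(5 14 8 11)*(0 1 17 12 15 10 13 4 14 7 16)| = |(0 3 18 9 2 11 5 7 16)(4 14 8 17 12 15 10 13)| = 72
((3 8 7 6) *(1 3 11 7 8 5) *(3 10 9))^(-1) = (1 5 3 9 10)(6 7 11)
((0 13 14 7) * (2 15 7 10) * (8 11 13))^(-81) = ((0 8 11 13 14 10 2 15 7))^(-81) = (15)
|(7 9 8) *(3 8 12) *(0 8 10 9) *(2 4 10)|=6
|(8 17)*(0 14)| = 2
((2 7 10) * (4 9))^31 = (2 7 10)(4 9)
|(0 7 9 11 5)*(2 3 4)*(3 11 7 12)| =|(0 12 3 4 2 11 5)(7 9)| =14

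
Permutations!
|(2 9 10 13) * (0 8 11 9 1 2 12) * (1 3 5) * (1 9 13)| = |(0 8 11 13 12)(1 2 3 5 9 10)| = 30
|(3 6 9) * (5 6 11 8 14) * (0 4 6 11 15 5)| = 10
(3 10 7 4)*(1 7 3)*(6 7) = (1 6 7 4)(3 10) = [0, 6, 2, 10, 1, 5, 7, 4, 8, 9, 3]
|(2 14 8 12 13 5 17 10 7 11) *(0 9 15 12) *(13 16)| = 14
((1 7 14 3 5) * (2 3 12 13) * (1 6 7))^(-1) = ((2 3 5 6 7 14 12 13))^(-1) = (2 13 12 14 7 6 5 3)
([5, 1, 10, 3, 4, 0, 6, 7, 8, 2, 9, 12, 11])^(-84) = [0, 1, 2, 3, 4, 5, 6, 7, 8, 9, 10, 11, 12]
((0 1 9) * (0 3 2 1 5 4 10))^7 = ((0 5 4 10)(1 9 3 2))^7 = (0 10 4 5)(1 2 3 9)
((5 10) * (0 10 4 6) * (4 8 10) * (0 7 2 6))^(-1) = (0 4)(2 7 6)(5 10 8)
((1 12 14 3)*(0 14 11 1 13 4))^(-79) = ((0 14 3 13 4)(1 12 11))^(-79) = (0 14 3 13 4)(1 11 12)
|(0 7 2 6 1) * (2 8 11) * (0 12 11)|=|(0 7 8)(1 12 11 2 6)|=15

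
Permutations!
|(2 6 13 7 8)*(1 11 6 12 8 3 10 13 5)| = 12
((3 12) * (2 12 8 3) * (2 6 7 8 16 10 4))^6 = ((2 12 6 7 8 3 16 10 4))^6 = (2 16 7)(3 6 4)(8 12 10)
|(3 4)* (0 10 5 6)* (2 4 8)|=|(0 10 5 6)(2 4 3 8)|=4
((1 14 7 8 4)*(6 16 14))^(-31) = ((1 6 16 14 7 8 4))^(-31) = (1 7 6 8 16 4 14)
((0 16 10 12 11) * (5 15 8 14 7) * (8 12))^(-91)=(0 11 12 15 5 7 14 8 10 16)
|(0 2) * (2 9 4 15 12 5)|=|(0 9 4 15 12 5 2)|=7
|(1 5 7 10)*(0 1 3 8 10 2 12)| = 6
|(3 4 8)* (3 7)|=|(3 4 8 7)|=4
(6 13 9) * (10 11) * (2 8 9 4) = [0, 1, 8, 3, 2, 5, 13, 7, 9, 6, 11, 10, 12, 4] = (2 8 9 6 13 4)(10 11)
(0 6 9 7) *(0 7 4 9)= (0 6)(4 9)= [6, 1, 2, 3, 9, 5, 0, 7, 8, 4]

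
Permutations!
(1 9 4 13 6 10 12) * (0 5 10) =(0 5 10 12 1 9 4 13 6) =[5, 9, 2, 3, 13, 10, 0, 7, 8, 4, 12, 11, 1, 6]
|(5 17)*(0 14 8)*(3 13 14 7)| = |(0 7 3 13 14 8)(5 17)| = 6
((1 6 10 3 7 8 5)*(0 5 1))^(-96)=(10)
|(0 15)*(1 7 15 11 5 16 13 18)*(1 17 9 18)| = 24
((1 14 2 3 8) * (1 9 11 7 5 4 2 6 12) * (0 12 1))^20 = ((0 12)(1 14 6)(2 3 8 9 11 7 5 4))^20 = (1 6 14)(2 11)(3 7)(4 9)(5 8)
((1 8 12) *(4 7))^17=((1 8 12)(4 7))^17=(1 12 8)(4 7)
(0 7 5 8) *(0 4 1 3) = (0 7 5 8 4 1 3) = [7, 3, 2, 0, 1, 8, 6, 5, 4]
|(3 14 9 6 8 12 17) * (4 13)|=14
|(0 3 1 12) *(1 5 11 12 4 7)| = |(0 3 5 11 12)(1 4 7)| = 15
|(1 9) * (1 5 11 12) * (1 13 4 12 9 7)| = 6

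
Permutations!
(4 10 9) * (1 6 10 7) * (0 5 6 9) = [5, 9, 2, 3, 7, 6, 10, 1, 8, 4, 0] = (0 5 6 10)(1 9 4 7)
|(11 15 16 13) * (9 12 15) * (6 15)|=7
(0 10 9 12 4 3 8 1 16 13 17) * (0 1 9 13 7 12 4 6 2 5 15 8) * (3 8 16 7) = [10, 7, 5, 0, 8, 15, 2, 12, 9, 4, 13, 11, 6, 17, 14, 16, 3, 1] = (0 10 13 17 1 7 12 6 2 5 15 16 3)(4 8 9)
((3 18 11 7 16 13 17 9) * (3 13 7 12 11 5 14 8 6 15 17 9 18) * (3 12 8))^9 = ((3 12 11 8 6 15 17 18 5 14)(7 16)(9 13))^9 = (3 14 5 18 17 15 6 8 11 12)(7 16)(9 13)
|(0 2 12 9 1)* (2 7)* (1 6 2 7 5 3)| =4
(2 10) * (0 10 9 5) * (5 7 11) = [10, 1, 9, 3, 4, 0, 6, 11, 8, 7, 2, 5] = (0 10 2 9 7 11 5)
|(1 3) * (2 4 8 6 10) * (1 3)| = |(2 4 8 6 10)| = 5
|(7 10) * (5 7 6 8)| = |(5 7 10 6 8)| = 5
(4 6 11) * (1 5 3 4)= (1 5 3 4 6 11)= [0, 5, 2, 4, 6, 3, 11, 7, 8, 9, 10, 1]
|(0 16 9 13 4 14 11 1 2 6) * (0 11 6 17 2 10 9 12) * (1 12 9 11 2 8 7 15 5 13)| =70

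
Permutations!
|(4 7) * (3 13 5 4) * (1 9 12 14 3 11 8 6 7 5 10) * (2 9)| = 8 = |(1 2 9 12 14 3 13 10)(4 5)(6 7 11 8)|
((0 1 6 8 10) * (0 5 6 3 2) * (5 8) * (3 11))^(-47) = ((0 1 11 3 2)(5 6)(8 10))^(-47) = (0 3 1 2 11)(5 6)(8 10)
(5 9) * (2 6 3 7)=(2 6 3 7)(5 9)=[0, 1, 6, 7, 4, 9, 3, 2, 8, 5]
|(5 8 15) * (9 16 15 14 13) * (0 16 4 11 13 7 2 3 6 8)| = |(0 16 15 5)(2 3 6 8 14 7)(4 11 13 9)| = 12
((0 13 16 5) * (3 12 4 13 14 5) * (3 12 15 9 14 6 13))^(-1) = (0 5 14 9 15 3 4 12 16 13 6)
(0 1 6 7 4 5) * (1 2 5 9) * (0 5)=(0 2)(1 6 7 4 9)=[2, 6, 0, 3, 9, 5, 7, 4, 8, 1]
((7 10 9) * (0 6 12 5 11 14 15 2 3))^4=((0 6 12 5 11 14 15 2 3)(7 10 9))^4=(0 11 3 5 2 12 15 6 14)(7 10 9)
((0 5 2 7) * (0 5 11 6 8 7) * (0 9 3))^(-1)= (0 3 9 2 5 7 8 6 11)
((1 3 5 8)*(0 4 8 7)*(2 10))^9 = (0 8 3 7 4 1 5)(2 10)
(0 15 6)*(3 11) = (0 15 6)(3 11) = [15, 1, 2, 11, 4, 5, 0, 7, 8, 9, 10, 3, 12, 13, 14, 6]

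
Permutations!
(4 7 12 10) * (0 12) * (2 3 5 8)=(0 12 10 4 7)(2 3 5 8)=[12, 1, 3, 5, 7, 8, 6, 0, 2, 9, 4, 11, 10]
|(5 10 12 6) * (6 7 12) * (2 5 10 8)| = |(2 5 8)(6 10)(7 12)| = 6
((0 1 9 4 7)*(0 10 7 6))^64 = (10)(0 6 4 9 1)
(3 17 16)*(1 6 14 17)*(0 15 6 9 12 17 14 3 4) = (0 15 6 3 1 9 12 17 16 4) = [15, 9, 2, 1, 0, 5, 3, 7, 8, 12, 10, 11, 17, 13, 14, 6, 4, 16]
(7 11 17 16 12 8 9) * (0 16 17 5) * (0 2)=[16, 1, 0, 3, 4, 2, 6, 11, 9, 7, 10, 5, 8, 13, 14, 15, 12, 17]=(17)(0 16 12 8 9 7 11 5 2)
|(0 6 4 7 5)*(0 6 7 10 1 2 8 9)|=|(0 7 5 6 4 10 1 2 8 9)|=10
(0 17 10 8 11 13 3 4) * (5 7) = (0 17 10 8 11 13 3 4)(5 7) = [17, 1, 2, 4, 0, 7, 6, 5, 11, 9, 8, 13, 12, 3, 14, 15, 16, 10]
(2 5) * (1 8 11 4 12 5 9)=(1 8 11 4 12 5 2 9)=[0, 8, 9, 3, 12, 2, 6, 7, 11, 1, 10, 4, 5]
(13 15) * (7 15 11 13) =(7 15)(11 13) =[0, 1, 2, 3, 4, 5, 6, 15, 8, 9, 10, 13, 12, 11, 14, 7]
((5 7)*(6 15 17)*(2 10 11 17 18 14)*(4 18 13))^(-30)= ((2 10 11 17 6 15 13 4 18 14)(5 7))^(-30)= (18)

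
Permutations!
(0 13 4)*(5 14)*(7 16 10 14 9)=[13, 1, 2, 3, 0, 9, 6, 16, 8, 7, 14, 11, 12, 4, 5, 15, 10]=(0 13 4)(5 9 7 16 10 14)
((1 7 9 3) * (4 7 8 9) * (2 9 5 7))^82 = (1 5 4 9)(2 3 8 7)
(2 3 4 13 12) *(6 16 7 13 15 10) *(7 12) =(2 3 4 15 10 6 16 12)(7 13) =[0, 1, 3, 4, 15, 5, 16, 13, 8, 9, 6, 11, 2, 7, 14, 10, 12]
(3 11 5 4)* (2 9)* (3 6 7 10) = (2 9)(3 11 5 4 6 7 10) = [0, 1, 9, 11, 6, 4, 7, 10, 8, 2, 3, 5]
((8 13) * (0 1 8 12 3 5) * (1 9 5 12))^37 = (0 9 5)(1 8 13)(3 12)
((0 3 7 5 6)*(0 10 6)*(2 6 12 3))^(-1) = (0 5 7 3 12 10 6 2)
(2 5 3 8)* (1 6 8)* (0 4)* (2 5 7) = (0 4)(1 6 8 5 3)(2 7) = [4, 6, 7, 1, 0, 3, 8, 2, 5]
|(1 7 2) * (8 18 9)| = |(1 7 2)(8 18 9)| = 3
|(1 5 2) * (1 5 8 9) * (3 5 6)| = 12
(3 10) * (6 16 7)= (3 10)(6 16 7)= [0, 1, 2, 10, 4, 5, 16, 6, 8, 9, 3, 11, 12, 13, 14, 15, 7]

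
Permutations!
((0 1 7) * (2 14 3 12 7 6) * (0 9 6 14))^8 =(0 2 6 9 7 12 3 14 1)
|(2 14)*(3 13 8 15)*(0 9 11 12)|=4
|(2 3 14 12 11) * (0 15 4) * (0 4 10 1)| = 20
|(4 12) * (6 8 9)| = 6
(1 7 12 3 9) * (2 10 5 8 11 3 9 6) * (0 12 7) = [12, 0, 10, 6, 4, 8, 2, 7, 11, 1, 5, 3, 9] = (0 12 9 1)(2 10 5 8 11 3 6)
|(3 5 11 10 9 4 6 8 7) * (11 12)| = |(3 5 12 11 10 9 4 6 8 7)| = 10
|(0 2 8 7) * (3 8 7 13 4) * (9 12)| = |(0 2 7)(3 8 13 4)(9 12)| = 12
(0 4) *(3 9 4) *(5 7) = (0 3 9 4)(5 7) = [3, 1, 2, 9, 0, 7, 6, 5, 8, 4]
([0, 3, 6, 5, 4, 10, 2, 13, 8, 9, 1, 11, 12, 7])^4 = (13)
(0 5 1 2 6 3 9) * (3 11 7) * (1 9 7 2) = (0 5 9)(2 6 11)(3 7) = [5, 1, 6, 7, 4, 9, 11, 3, 8, 0, 10, 2]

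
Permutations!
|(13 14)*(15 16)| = 2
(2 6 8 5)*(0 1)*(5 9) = (0 1)(2 6 8 9 5) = [1, 0, 6, 3, 4, 2, 8, 7, 9, 5]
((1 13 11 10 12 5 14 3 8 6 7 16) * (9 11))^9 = (1 8 12 13 6 5 9 7 14 11 16 3 10)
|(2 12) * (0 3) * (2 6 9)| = 4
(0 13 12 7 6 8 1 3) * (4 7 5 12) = (0 13 4 7 6 8 1 3)(5 12) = [13, 3, 2, 0, 7, 12, 8, 6, 1, 9, 10, 11, 5, 4]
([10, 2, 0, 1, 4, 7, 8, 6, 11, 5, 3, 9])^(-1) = [2, 3, 1, 10, 4, 9, 7, 5, 6, 11, 0, 8]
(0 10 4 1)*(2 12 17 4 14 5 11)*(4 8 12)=(0 10 14 5 11 2 4 1)(8 12 17)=[10, 0, 4, 3, 1, 11, 6, 7, 12, 9, 14, 2, 17, 13, 5, 15, 16, 8]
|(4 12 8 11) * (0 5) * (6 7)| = |(0 5)(4 12 8 11)(6 7)| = 4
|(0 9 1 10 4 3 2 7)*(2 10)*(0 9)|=12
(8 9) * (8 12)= (8 9 12)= [0, 1, 2, 3, 4, 5, 6, 7, 9, 12, 10, 11, 8]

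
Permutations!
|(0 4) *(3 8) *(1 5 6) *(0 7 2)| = 12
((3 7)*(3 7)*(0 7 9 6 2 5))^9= (0 6)(2 7)(5 9)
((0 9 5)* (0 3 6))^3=((0 9 5 3 6))^3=(0 3 9 6 5)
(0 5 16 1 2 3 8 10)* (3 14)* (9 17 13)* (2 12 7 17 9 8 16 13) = [5, 12, 14, 16, 4, 13, 6, 17, 10, 9, 0, 11, 7, 8, 3, 15, 1, 2] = (0 5 13 8 10)(1 12 7 17 2 14 3 16)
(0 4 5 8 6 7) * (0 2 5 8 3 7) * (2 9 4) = (0 2 5 3 7 9 4 8 6) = [2, 1, 5, 7, 8, 3, 0, 9, 6, 4]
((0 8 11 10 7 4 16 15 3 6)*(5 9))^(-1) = (0 6 3 15 16 4 7 10 11 8)(5 9)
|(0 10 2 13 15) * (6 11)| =10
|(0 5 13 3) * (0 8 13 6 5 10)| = |(0 10)(3 8 13)(5 6)| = 6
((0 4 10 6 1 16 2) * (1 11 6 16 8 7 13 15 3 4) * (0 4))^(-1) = (0 3 15 13 7 8 1)(2 16 10 4)(6 11)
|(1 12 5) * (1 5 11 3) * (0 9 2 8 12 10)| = |(0 9 2 8 12 11 3 1 10)| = 9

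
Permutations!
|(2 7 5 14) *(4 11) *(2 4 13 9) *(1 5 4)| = |(1 5 14)(2 7 4 11 13 9)| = 6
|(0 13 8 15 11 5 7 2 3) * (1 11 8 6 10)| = 10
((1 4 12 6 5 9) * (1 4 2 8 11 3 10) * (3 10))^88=(1 11 2 10 8)(4 5 12 9 6)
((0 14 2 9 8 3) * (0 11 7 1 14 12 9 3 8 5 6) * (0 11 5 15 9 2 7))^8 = (15)(0 12 2 3 5 6 11)(1 7 14)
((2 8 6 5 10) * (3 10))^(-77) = (2 8 6 5 3 10)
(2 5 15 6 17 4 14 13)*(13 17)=(2 5 15 6 13)(4 14 17)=[0, 1, 5, 3, 14, 15, 13, 7, 8, 9, 10, 11, 12, 2, 17, 6, 16, 4]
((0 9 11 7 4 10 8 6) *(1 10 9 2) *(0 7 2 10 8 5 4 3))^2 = ((0 10 5 4 9 11 2 1 8 6 7 3))^2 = (0 5 9 2 8 7)(1 6 3 10 4 11)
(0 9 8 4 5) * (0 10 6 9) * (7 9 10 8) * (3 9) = (3 9 7)(4 5 8)(6 10) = [0, 1, 2, 9, 5, 8, 10, 3, 4, 7, 6]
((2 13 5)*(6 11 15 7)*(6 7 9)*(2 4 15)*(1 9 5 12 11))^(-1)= ((1 9 6)(2 13 12 11)(4 15 5))^(-1)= (1 6 9)(2 11 12 13)(4 5 15)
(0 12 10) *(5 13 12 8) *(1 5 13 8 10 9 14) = (0 10)(1 5 8 13 12 9 14) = [10, 5, 2, 3, 4, 8, 6, 7, 13, 14, 0, 11, 9, 12, 1]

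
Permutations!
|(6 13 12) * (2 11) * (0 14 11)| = |(0 14 11 2)(6 13 12)| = 12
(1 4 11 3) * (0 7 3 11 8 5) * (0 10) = (11)(0 7 3 1 4 8 5 10) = [7, 4, 2, 1, 8, 10, 6, 3, 5, 9, 0, 11]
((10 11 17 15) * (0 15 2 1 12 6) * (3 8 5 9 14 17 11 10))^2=(0 3 5 14 2 12)(1 6 15 8 9 17)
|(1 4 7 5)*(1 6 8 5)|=|(1 4 7)(5 6 8)|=3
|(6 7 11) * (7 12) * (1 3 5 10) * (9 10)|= 20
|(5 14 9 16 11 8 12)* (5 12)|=6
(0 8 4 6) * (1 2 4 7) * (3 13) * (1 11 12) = (0 8 7 11 12 1 2 4 6)(3 13) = [8, 2, 4, 13, 6, 5, 0, 11, 7, 9, 10, 12, 1, 3]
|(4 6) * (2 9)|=|(2 9)(4 6)|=2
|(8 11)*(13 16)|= |(8 11)(13 16)|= 2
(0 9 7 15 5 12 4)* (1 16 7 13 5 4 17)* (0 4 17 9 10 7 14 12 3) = (0 10 7 15 17 1 16 14 12 9 13 5 3) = [10, 16, 2, 0, 4, 3, 6, 15, 8, 13, 7, 11, 9, 5, 12, 17, 14, 1]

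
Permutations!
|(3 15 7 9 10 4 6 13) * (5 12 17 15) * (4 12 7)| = 11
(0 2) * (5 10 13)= (0 2)(5 10 13)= [2, 1, 0, 3, 4, 10, 6, 7, 8, 9, 13, 11, 12, 5]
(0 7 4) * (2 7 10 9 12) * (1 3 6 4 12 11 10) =(0 1 3 6 4)(2 7 12)(9 11 10) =[1, 3, 7, 6, 0, 5, 4, 12, 8, 11, 9, 10, 2]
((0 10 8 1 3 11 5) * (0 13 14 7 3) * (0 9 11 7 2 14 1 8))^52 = (14)(1 11 13 9 5)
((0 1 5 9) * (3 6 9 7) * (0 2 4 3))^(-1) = (0 7 5 1)(2 9 6 3 4)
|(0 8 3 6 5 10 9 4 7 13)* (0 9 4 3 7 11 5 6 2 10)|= 11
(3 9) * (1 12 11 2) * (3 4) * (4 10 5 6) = (1 12 11 2)(3 9 10 5 6 4) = [0, 12, 1, 9, 3, 6, 4, 7, 8, 10, 5, 2, 11]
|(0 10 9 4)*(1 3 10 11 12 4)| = 4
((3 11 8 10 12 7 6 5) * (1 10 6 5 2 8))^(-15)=(1 11 3 5 7 12 10)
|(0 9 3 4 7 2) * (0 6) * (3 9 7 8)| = 12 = |(9)(0 7 2 6)(3 4 8)|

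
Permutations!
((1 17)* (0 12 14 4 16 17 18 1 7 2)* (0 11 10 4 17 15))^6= (18)(0 11 12 10 14 4 17 16 7 15 2)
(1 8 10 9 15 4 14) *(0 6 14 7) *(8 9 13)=(0 6 14 1 9 15 4 7)(8 10 13)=[6, 9, 2, 3, 7, 5, 14, 0, 10, 15, 13, 11, 12, 8, 1, 4]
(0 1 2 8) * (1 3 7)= (0 3 7 1 2 8)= [3, 2, 8, 7, 4, 5, 6, 1, 0]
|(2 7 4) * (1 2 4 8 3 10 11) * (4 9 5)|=|(1 2 7 8 3 10 11)(4 9 5)|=21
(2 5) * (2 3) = [0, 1, 5, 2, 4, 3] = (2 5 3)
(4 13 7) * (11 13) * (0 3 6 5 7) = [3, 1, 2, 6, 11, 7, 5, 4, 8, 9, 10, 13, 12, 0] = (0 3 6 5 7 4 11 13)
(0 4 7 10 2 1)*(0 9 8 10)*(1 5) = (0 4 7)(1 9 8 10 2 5) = [4, 9, 5, 3, 7, 1, 6, 0, 10, 8, 2]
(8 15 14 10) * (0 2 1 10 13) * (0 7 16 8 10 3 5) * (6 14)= (0 2 1 3 5)(6 14 13 7 16 8 15)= [2, 3, 1, 5, 4, 0, 14, 16, 15, 9, 10, 11, 12, 7, 13, 6, 8]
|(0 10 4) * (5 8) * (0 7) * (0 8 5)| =5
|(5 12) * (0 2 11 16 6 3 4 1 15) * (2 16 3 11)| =8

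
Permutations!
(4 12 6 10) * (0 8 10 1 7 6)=(0 8 10 4 12)(1 7 6)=[8, 7, 2, 3, 12, 5, 1, 6, 10, 9, 4, 11, 0]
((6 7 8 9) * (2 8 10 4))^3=(2 6 4 9 10 8 7)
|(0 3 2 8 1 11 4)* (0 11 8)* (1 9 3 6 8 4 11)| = |(11)(0 6 8 9 3 2)(1 4)| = 6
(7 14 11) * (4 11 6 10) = (4 11 7 14 6 10) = [0, 1, 2, 3, 11, 5, 10, 14, 8, 9, 4, 7, 12, 13, 6]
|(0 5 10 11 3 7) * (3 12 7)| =6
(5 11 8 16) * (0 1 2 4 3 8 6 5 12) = (0 1 2 4 3 8 16 12)(5 11 6) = [1, 2, 4, 8, 3, 11, 5, 7, 16, 9, 10, 6, 0, 13, 14, 15, 12]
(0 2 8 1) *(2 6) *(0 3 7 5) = [6, 3, 8, 7, 4, 0, 2, 5, 1] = (0 6 2 8 1 3 7 5)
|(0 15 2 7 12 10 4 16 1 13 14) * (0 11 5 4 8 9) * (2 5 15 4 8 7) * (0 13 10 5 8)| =24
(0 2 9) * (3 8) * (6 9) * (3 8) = (0 2 6 9) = [2, 1, 6, 3, 4, 5, 9, 7, 8, 0]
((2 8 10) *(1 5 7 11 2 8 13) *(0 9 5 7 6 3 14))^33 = ((0 9 5 6 3 14)(1 7 11 2 13)(8 10))^33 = (0 6)(1 2 7 13 11)(3 9)(5 14)(8 10)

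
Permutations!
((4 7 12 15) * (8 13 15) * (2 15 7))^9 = ((2 15 4)(7 12 8 13))^9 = (15)(7 12 8 13)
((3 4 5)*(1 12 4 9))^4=(1 3 4)(5 12 9)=((1 12 4 5 3 9))^4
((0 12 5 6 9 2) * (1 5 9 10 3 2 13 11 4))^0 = ((0 12 9 13 11 4 1 5 6 10 3 2))^0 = (13)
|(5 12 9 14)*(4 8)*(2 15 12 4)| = 8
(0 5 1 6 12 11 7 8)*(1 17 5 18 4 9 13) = (0 18 4 9 13 1 6 12 11 7 8)(5 17) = [18, 6, 2, 3, 9, 17, 12, 8, 0, 13, 10, 7, 11, 1, 14, 15, 16, 5, 4]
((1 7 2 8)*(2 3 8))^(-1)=(1 8 3 7)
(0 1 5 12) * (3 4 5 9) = (0 1 9 3 4 5 12) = [1, 9, 2, 4, 5, 12, 6, 7, 8, 3, 10, 11, 0]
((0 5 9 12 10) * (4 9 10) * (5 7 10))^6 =(12)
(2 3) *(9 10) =(2 3)(9 10) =[0, 1, 3, 2, 4, 5, 6, 7, 8, 10, 9]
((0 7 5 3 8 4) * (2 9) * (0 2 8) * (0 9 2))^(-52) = ((0 7 5 3 9 8 4))^(-52) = (0 9 7 8 5 4 3)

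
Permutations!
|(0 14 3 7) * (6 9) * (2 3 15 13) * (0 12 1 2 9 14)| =5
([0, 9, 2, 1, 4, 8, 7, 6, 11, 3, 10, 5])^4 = [0, 9, 2, 1, 4, 8, 6, 7, 11, 3, 10, 5]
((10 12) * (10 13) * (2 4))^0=(13)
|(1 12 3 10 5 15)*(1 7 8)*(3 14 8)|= |(1 12 14 8)(3 10 5 15 7)|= 20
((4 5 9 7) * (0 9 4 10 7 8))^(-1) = (0 8 9)(4 5)(7 10)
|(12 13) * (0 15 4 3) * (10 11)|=|(0 15 4 3)(10 11)(12 13)|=4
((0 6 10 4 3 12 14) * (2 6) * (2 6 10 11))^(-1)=(0 14 12 3 4 10 2 11 6)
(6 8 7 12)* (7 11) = (6 8 11 7 12) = [0, 1, 2, 3, 4, 5, 8, 12, 11, 9, 10, 7, 6]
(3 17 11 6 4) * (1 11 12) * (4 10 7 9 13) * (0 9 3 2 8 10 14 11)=(0 9 13 4 2 8 10 7 3 17 12 1)(6 14 11)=[9, 0, 8, 17, 2, 5, 14, 3, 10, 13, 7, 6, 1, 4, 11, 15, 16, 12]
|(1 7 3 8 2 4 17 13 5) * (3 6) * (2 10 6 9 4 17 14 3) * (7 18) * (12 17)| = |(1 18 7 9 4 14 3 8 10 6 2 12 17 13 5)| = 15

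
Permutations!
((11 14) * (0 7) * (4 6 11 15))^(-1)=(0 7)(4 15 14 11 6)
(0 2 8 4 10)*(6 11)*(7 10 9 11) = [2, 1, 8, 3, 9, 5, 7, 10, 4, 11, 0, 6] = (0 2 8 4 9 11 6 7 10)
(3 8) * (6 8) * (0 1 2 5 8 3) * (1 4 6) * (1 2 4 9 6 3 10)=(0 9 6 10 1 4 3 2 5 8)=[9, 4, 5, 2, 3, 8, 10, 7, 0, 6, 1]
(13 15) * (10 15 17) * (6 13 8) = [0, 1, 2, 3, 4, 5, 13, 7, 6, 9, 15, 11, 12, 17, 14, 8, 16, 10] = (6 13 17 10 15 8)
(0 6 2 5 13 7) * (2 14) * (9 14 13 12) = (0 6 13 7)(2 5 12 9 14) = [6, 1, 5, 3, 4, 12, 13, 0, 8, 14, 10, 11, 9, 7, 2]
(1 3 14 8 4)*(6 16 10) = (1 3 14 8 4)(6 16 10) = [0, 3, 2, 14, 1, 5, 16, 7, 4, 9, 6, 11, 12, 13, 8, 15, 10]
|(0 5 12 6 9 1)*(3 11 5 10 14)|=10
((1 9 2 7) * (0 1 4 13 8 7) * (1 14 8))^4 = (0 4 2 7 9 8 1 14 13)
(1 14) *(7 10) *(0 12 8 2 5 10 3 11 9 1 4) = (0 12 8 2 5 10 7 3 11 9 1 14 4) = [12, 14, 5, 11, 0, 10, 6, 3, 2, 1, 7, 9, 8, 13, 4]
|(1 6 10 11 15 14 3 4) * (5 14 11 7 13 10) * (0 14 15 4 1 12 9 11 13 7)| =|(0 14 3 1 6 5 15 13 10)(4 12 9 11)| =36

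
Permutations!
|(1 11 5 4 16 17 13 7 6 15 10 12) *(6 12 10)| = |(1 11 5 4 16 17 13 7 12)(6 15)| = 18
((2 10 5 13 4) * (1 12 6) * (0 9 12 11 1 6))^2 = (0 12 9)(2 5 4 10 13)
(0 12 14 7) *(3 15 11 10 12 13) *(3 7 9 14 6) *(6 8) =[13, 1, 2, 15, 4, 5, 3, 0, 6, 14, 12, 10, 8, 7, 9, 11] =(0 13 7)(3 15 11 10 12 8 6)(9 14)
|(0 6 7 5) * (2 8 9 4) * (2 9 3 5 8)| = 6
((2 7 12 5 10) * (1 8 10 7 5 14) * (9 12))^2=(1 10 5 9 14 8 2 7 12)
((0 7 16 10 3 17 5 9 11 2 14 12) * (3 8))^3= (0 10 17 11 12 16 3 9 14 7 8 5 2)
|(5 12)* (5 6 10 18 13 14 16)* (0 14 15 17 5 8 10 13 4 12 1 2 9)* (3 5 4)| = |(0 14 16 8 10 18 3 5 1 2 9)(4 12 6 13 15 17)| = 66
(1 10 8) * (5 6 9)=(1 10 8)(5 6 9)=[0, 10, 2, 3, 4, 6, 9, 7, 1, 5, 8]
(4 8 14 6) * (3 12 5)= (3 12 5)(4 8 14 6)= [0, 1, 2, 12, 8, 3, 4, 7, 14, 9, 10, 11, 5, 13, 6]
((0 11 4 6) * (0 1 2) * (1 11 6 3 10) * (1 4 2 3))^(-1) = (0 2 11 6)(1 4 10 3)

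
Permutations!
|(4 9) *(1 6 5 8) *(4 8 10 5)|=10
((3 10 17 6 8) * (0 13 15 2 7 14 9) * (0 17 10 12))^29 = (0 14 3 2 6 13 9 12 7 8 15 17)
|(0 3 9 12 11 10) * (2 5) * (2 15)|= |(0 3 9 12 11 10)(2 5 15)|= 6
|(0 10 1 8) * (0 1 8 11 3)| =|(0 10 8 1 11 3)| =6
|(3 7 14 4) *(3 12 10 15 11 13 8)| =10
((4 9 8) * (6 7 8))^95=(9)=((4 9 6 7 8))^95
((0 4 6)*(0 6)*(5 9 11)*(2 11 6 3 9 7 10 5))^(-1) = ((0 4)(2 11)(3 9 6)(5 7 10))^(-1) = (0 4)(2 11)(3 6 9)(5 10 7)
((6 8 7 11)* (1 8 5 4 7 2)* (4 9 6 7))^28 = ((1 8 2)(5 9 6)(7 11))^28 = (11)(1 8 2)(5 9 6)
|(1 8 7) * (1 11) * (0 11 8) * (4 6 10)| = 6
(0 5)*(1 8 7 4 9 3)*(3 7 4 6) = (0 5)(1 8 4 9 7 6 3) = [5, 8, 2, 1, 9, 0, 3, 6, 4, 7]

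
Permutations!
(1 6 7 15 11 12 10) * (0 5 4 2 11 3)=(0 5 4 2 11 12 10 1 6 7 15 3)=[5, 6, 11, 0, 2, 4, 7, 15, 8, 9, 1, 12, 10, 13, 14, 3]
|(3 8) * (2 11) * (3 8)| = 2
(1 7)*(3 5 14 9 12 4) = [0, 7, 2, 5, 3, 14, 6, 1, 8, 12, 10, 11, 4, 13, 9] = (1 7)(3 5 14 9 12 4)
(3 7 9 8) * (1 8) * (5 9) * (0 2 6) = (0 2 6)(1 8 3 7 5 9) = [2, 8, 6, 7, 4, 9, 0, 5, 3, 1]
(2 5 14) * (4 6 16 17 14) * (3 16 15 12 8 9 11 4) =[0, 1, 5, 16, 6, 3, 15, 7, 9, 11, 10, 4, 8, 13, 2, 12, 17, 14] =(2 5 3 16 17 14)(4 6 15 12 8 9 11)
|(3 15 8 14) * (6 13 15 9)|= |(3 9 6 13 15 8 14)|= 7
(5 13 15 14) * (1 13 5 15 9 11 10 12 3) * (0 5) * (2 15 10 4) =[5, 13, 15, 1, 2, 0, 6, 7, 8, 11, 12, 4, 3, 9, 10, 14] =(0 5)(1 13 9 11 4 2 15 14 10 12 3)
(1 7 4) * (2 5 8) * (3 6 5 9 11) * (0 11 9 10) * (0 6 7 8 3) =(0 11)(1 8 2 10 6 5 3 7 4) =[11, 8, 10, 7, 1, 3, 5, 4, 2, 9, 6, 0]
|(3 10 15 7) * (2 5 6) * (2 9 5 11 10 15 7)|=6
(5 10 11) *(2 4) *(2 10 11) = (2 4 10)(5 11) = [0, 1, 4, 3, 10, 11, 6, 7, 8, 9, 2, 5]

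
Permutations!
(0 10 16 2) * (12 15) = (0 10 16 2)(12 15) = [10, 1, 0, 3, 4, 5, 6, 7, 8, 9, 16, 11, 15, 13, 14, 12, 2]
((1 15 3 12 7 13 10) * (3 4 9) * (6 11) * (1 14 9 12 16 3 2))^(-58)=(16)(1 4 7 10 9)(2 15 12 13 14)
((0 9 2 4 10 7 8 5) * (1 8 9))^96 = (2 4 10 7 9)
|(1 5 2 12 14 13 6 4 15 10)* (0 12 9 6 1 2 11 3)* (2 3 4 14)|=|(0 12 2 9 6 14 13 1 5 11 4 15 10 3)|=14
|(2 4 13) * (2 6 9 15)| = |(2 4 13 6 9 15)| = 6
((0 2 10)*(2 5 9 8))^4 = (0 2 9)(5 10 8)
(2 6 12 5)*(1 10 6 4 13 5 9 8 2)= (1 10 6 12 9 8 2 4 13 5)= [0, 10, 4, 3, 13, 1, 12, 7, 2, 8, 6, 11, 9, 5]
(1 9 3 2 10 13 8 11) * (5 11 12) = (1 9 3 2 10 13 8 12 5 11) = [0, 9, 10, 2, 4, 11, 6, 7, 12, 3, 13, 1, 5, 8]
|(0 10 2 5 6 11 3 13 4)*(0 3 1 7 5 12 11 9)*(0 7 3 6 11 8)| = 45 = |(0 10 2 12 8)(1 3 13 4 6 9 7 5 11)|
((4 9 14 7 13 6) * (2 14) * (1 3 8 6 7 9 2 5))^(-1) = (1 5 9 14 2 4 6 8 3)(7 13) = ((1 3 8 6 4 2 14 9 5)(7 13))^(-1)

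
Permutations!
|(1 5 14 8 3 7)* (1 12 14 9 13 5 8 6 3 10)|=|(1 8 10)(3 7 12 14 6)(5 9 13)|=15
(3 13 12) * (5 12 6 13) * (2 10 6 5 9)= (2 10 6 13 5 12 3 9)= [0, 1, 10, 9, 4, 12, 13, 7, 8, 2, 6, 11, 3, 5]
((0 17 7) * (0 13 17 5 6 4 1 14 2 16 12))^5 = ((0 5 6 4 1 14 2 16 12)(7 13 17))^5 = (0 14 5 2 6 16 4 12 1)(7 17 13)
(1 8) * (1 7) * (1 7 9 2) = [0, 8, 1, 3, 4, 5, 6, 7, 9, 2] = (1 8 9 2)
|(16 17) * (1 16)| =3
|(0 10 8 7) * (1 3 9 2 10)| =|(0 1 3 9 2 10 8 7)| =8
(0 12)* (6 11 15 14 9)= (0 12)(6 11 15 14 9)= [12, 1, 2, 3, 4, 5, 11, 7, 8, 6, 10, 15, 0, 13, 9, 14]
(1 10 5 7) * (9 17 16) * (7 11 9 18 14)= (1 10 5 11 9 17 16 18 14 7)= [0, 10, 2, 3, 4, 11, 6, 1, 8, 17, 5, 9, 12, 13, 7, 15, 18, 16, 14]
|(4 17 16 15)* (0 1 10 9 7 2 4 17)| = |(0 1 10 9 7 2 4)(15 17 16)| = 21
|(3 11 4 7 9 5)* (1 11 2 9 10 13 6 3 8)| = 12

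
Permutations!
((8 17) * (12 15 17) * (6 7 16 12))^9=(6 16 15 8 7 12 17)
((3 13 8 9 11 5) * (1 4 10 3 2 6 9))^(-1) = ((1 4 10 3 13 8)(2 6 9 11 5))^(-1) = (1 8 13 3 10 4)(2 5 11 9 6)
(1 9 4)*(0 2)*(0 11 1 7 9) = (0 2 11 1)(4 7 9) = [2, 0, 11, 3, 7, 5, 6, 9, 8, 4, 10, 1]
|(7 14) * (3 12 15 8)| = |(3 12 15 8)(7 14)| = 4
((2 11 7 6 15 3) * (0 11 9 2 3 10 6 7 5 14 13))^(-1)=((0 11 5 14 13)(2 9)(6 15 10))^(-1)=(0 13 14 5 11)(2 9)(6 10 15)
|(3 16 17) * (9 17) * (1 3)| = 5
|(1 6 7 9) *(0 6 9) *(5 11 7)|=|(0 6 5 11 7)(1 9)|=10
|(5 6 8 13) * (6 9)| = 5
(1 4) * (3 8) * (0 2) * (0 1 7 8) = [2, 4, 1, 0, 7, 5, 6, 8, 3] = (0 2 1 4 7 8 3)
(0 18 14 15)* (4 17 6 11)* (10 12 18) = (0 10 12 18 14 15)(4 17 6 11) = [10, 1, 2, 3, 17, 5, 11, 7, 8, 9, 12, 4, 18, 13, 15, 0, 16, 6, 14]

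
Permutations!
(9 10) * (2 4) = (2 4)(9 10) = [0, 1, 4, 3, 2, 5, 6, 7, 8, 10, 9]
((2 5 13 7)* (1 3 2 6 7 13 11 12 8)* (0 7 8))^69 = (13)(0 12 11 5 2 3 1 8 6 7)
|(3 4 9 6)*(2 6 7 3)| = |(2 6)(3 4 9 7)| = 4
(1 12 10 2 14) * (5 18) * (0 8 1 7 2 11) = [8, 12, 14, 3, 4, 18, 6, 2, 1, 9, 11, 0, 10, 13, 7, 15, 16, 17, 5] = (0 8 1 12 10 11)(2 14 7)(5 18)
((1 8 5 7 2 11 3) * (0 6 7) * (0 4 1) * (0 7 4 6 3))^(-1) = (0 11 2 7 3)(1 4 6 5 8)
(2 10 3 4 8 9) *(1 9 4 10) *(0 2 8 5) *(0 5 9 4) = (0 2 1 4 9 8)(3 10) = [2, 4, 1, 10, 9, 5, 6, 7, 0, 8, 3]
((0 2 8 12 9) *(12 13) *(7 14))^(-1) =(0 9 12 13 8 2)(7 14)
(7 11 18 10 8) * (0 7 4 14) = [7, 1, 2, 3, 14, 5, 6, 11, 4, 9, 8, 18, 12, 13, 0, 15, 16, 17, 10] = (0 7 11 18 10 8 4 14)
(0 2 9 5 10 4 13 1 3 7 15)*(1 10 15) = [2, 3, 9, 7, 13, 15, 6, 1, 8, 5, 4, 11, 12, 10, 14, 0] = (0 2 9 5 15)(1 3 7)(4 13 10)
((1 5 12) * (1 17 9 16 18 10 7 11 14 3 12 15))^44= ((1 5 15)(3 12 17 9 16 18 10 7 11 14))^44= (1 15 5)(3 16 11 17 10)(7 12 18 14 9)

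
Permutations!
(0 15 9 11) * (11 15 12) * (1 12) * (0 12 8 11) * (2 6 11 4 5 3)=(0 1 8 4 5 3 2 6 11 12)(9 15)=[1, 8, 6, 2, 5, 3, 11, 7, 4, 15, 10, 12, 0, 13, 14, 9]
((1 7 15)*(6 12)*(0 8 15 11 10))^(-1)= ((0 8 15 1 7 11 10)(6 12))^(-1)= (0 10 11 7 1 15 8)(6 12)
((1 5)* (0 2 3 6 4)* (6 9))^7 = ((0 2 3 9 6 4)(1 5))^7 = (0 2 3 9 6 4)(1 5)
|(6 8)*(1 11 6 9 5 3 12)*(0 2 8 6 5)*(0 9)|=|(0 2 8)(1 11 5 3 12)|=15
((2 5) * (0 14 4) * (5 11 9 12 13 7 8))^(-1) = ((0 14 4)(2 11 9 12 13 7 8 5))^(-1) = (0 4 14)(2 5 8 7 13 12 9 11)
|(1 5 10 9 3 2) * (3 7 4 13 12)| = |(1 5 10 9 7 4 13 12 3 2)| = 10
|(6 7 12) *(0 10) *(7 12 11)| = |(0 10)(6 12)(7 11)| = 2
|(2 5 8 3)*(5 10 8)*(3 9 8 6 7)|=|(2 10 6 7 3)(8 9)|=10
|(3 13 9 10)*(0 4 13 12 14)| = |(0 4 13 9 10 3 12 14)| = 8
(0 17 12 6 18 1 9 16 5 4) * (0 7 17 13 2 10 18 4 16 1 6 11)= (0 13 2 10 18 6 4 7 17 12 11)(1 9)(5 16)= [13, 9, 10, 3, 7, 16, 4, 17, 8, 1, 18, 0, 11, 2, 14, 15, 5, 12, 6]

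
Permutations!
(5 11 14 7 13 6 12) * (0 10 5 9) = (0 10 5 11 14 7 13 6 12 9) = [10, 1, 2, 3, 4, 11, 12, 13, 8, 0, 5, 14, 9, 6, 7]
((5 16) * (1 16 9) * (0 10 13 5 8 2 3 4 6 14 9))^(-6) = ((0 10 13 5)(1 16 8 2 3 4 6 14 9))^(-6) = (0 13)(1 2 6)(3 14 16)(4 9 8)(5 10)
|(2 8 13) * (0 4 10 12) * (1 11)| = |(0 4 10 12)(1 11)(2 8 13)| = 12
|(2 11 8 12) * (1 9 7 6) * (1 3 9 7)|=|(1 7 6 3 9)(2 11 8 12)|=20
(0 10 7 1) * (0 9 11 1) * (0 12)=(0 10 7 12)(1 9 11)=[10, 9, 2, 3, 4, 5, 6, 12, 8, 11, 7, 1, 0]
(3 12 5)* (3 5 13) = (3 12 13) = [0, 1, 2, 12, 4, 5, 6, 7, 8, 9, 10, 11, 13, 3]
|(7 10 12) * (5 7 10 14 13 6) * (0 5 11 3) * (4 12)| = |(0 5 7 14 13 6 11 3)(4 12 10)| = 24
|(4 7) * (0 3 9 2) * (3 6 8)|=|(0 6 8 3 9 2)(4 7)|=6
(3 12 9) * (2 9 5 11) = (2 9 3 12 5 11) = [0, 1, 9, 12, 4, 11, 6, 7, 8, 3, 10, 2, 5]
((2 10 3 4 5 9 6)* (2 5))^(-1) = ((2 10 3 4)(5 9 6))^(-1) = (2 4 3 10)(5 6 9)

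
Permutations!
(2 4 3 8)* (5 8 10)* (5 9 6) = (2 4 3 10 9 6 5 8) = [0, 1, 4, 10, 3, 8, 5, 7, 2, 6, 9]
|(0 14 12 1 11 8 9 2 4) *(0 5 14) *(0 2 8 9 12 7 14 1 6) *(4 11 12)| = |(0 2 11 9 8 4 5 1 12 6)(7 14)| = 10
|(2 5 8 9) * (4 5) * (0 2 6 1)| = |(0 2 4 5 8 9 6 1)| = 8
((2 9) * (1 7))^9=(1 7)(2 9)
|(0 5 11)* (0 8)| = 4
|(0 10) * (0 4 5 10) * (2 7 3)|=|(2 7 3)(4 5 10)|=3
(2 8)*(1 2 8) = [0, 2, 1, 3, 4, 5, 6, 7, 8] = (8)(1 2)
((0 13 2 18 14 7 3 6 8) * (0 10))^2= (0 2 14 3 8)(6 10 13 18 7)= ((0 13 2 18 14 7 3 6 8 10))^2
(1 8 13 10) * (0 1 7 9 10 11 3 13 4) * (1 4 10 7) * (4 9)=[9, 8, 2, 13, 0, 5, 6, 4, 10, 7, 1, 3, 12, 11]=(0 9 7 4)(1 8 10)(3 13 11)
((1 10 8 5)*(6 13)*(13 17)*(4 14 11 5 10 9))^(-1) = ((1 9 4 14 11 5)(6 17 13)(8 10))^(-1) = (1 5 11 14 4 9)(6 13 17)(8 10)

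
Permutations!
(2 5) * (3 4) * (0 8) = (0 8)(2 5)(3 4) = [8, 1, 5, 4, 3, 2, 6, 7, 0]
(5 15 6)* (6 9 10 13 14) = (5 15 9 10 13 14 6) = [0, 1, 2, 3, 4, 15, 5, 7, 8, 10, 13, 11, 12, 14, 6, 9]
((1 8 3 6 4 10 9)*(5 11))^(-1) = (1 9 10 4 6 3 8)(5 11)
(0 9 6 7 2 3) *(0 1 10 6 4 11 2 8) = [9, 10, 3, 1, 11, 5, 7, 8, 0, 4, 6, 2] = (0 9 4 11 2 3 1 10 6 7 8)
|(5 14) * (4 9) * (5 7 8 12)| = 10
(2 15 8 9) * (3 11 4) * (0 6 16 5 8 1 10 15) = (0 6 16 5 8 9 2)(1 10 15)(3 11 4) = [6, 10, 0, 11, 3, 8, 16, 7, 9, 2, 15, 4, 12, 13, 14, 1, 5]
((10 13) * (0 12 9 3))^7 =((0 12 9 3)(10 13))^7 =(0 3 9 12)(10 13)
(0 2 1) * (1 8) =(0 2 8 1) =[2, 0, 8, 3, 4, 5, 6, 7, 1]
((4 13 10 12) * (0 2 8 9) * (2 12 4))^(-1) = (0 9 8 2 12)(4 10 13) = ((0 12 2 8 9)(4 13 10))^(-1)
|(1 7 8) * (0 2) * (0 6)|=3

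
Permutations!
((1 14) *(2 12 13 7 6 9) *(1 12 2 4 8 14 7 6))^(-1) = ((1 7)(4 8 14 12 13 6 9))^(-1) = (1 7)(4 9 6 13 12 14 8)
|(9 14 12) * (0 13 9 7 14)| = 3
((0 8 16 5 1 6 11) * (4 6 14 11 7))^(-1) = ((0 8 16 5 1 14 11)(4 6 7))^(-1) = (0 11 14 1 5 16 8)(4 7 6)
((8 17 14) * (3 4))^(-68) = (8 17 14)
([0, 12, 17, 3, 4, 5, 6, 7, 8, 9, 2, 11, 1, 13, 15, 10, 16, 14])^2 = (2 14 10 17 15)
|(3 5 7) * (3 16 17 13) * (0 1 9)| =6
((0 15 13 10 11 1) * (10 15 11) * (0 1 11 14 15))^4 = (15)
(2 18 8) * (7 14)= [0, 1, 18, 3, 4, 5, 6, 14, 2, 9, 10, 11, 12, 13, 7, 15, 16, 17, 8]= (2 18 8)(7 14)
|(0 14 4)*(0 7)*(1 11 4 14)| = 5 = |(14)(0 1 11 4 7)|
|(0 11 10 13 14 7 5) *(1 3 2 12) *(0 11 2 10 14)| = 28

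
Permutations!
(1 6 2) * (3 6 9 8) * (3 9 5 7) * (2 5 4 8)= (1 4 8 9 2)(3 6 5 7)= [0, 4, 1, 6, 8, 7, 5, 3, 9, 2]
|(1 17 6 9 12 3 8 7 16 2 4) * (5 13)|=|(1 17 6 9 12 3 8 7 16 2 4)(5 13)|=22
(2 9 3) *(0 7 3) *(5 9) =(0 7 3 2 5 9) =[7, 1, 5, 2, 4, 9, 6, 3, 8, 0]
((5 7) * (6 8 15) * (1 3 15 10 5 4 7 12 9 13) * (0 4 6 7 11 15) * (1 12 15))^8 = ((0 4 11 1 3)(5 15 7 6 8 10)(9 13 12))^8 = (0 1 4 3 11)(5 7 8)(6 10 15)(9 12 13)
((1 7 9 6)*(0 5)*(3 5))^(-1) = ((0 3 5)(1 7 9 6))^(-1) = (0 5 3)(1 6 9 7)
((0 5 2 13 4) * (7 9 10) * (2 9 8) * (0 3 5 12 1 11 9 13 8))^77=(2 8)(3 5 13 4)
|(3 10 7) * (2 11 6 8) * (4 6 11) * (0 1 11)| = 12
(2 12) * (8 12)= (2 8 12)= [0, 1, 8, 3, 4, 5, 6, 7, 12, 9, 10, 11, 2]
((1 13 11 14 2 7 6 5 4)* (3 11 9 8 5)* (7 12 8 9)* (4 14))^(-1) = ((1 13 7 6 3 11 4)(2 12 8 5 14))^(-1) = (1 4 11 3 6 7 13)(2 14 5 8 12)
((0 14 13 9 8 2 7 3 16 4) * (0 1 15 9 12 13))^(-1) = ((0 14)(1 15 9 8 2 7 3 16 4)(12 13))^(-1) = (0 14)(1 4 16 3 7 2 8 9 15)(12 13)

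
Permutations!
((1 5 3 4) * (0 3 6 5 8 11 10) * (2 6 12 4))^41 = (0 8 12 2 10 1 5 3 11 4 6)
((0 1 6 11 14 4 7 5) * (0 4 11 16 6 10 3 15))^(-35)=(4 7 5)(6 16)(11 14)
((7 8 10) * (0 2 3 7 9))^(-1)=(0 9 10 8 7 3 2)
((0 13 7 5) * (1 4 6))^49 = ((0 13 7 5)(1 4 6))^49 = (0 13 7 5)(1 4 6)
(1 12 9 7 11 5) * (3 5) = (1 12 9 7 11 3 5) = [0, 12, 2, 5, 4, 1, 6, 11, 8, 7, 10, 3, 9]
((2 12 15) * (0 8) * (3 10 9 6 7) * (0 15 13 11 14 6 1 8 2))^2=((0 2 12 13 11 14 6 7 3 10 9 1 8 15))^2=(0 12 11 6 3 9 8)(1 15 2 13 14 7 10)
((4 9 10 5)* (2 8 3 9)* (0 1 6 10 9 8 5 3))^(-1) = ((0 1 6 10 3 8)(2 5 4))^(-1) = (0 8 3 10 6 1)(2 4 5)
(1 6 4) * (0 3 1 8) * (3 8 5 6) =[8, 3, 2, 1, 5, 6, 4, 7, 0] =(0 8)(1 3)(4 5 6)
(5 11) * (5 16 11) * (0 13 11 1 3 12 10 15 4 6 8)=(0 13 11 16 1 3 12 10 15 4 6 8)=[13, 3, 2, 12, 6, 5, 8, 7, 0, 9, 15, 16, 10, 11, 14, 4, 1]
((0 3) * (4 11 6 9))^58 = ((0 3)(4 11 6 9))^58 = (4 6)(9 11)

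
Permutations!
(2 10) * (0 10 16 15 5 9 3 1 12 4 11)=(0 10 2 16 15 5 9 3 1 12 4 11)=[10, 12, 16, 1, 11, 9, 6, 7, 8, 3, 2, 0, 4, 13, 14, 5, 15]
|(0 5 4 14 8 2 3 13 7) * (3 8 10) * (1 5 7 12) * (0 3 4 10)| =|(0 7 3 13 12 1 5 10 4 14)(2 8)| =10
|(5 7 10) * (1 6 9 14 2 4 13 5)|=10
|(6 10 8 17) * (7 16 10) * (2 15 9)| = |(2 15 9)(6 7 16 10 8 17)| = 6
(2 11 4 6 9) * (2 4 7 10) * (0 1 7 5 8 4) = (0 1 7 10 2 11 5 8 4 6 9) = [1, 7, 11, 3, 6, 8, 9, 10, 4, 0, 2, 5]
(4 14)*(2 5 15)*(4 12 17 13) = (2 5 15)(4 14 12 17 13) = [0, 1, 5, 3, 14, 15, 6, 7, 8, 9, 10, 11, 17, 4, 12, 2, 16, 13]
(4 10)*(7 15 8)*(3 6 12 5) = (3 6 12 5)(4 10)(7 15 8) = [0, 1, 2, 6, 10, 3, 12, 15, 7, 9, 4, 11, 5, 13, 14, 8]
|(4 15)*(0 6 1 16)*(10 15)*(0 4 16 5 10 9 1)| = 14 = |(0 6)(1 5 10 15 16 4 9)|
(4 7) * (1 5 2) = (1 5 2)(4 7) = [0, 5, 1, 3, 7, 2, 6, 4]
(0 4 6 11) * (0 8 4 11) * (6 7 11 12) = (0 12 6)(4 7 11 8) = [12, 1, 2, 3, 7, 5, 0, 11, 4, 9, 10, 8, 6]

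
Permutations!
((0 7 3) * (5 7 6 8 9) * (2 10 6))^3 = (0 6 5)(2 8 7)(3 10 9)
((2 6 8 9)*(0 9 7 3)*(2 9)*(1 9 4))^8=((0 2 6 8 7 3)(1 9 4))^8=(0 6 7)(1 4 9)(2 8 3)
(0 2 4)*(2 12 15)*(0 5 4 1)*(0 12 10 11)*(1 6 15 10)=(0 1 12 10 11)(2 6 15)(4 5)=[1, 12, 6, 3, 5, 4, 15, 7, 8, 9, 11, 0, 10, 13, 14, 2]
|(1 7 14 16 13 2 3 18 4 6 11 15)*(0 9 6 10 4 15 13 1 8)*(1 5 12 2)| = 16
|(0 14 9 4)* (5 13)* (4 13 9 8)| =|(0 14 8 4)(5 9 13)| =12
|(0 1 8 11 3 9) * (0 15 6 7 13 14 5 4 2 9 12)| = 18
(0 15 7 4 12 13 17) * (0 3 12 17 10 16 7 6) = [15, 1, 2, 12, 17, 5, 0, 4, 8, 9, 16, 11, 13, 10, 14, 6, 7, 3] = (0 15 6)(3 12 13 10 16 7 4 17)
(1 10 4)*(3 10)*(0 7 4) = (0 7 4 1 3 10) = [7, 3, 2, 10, 1, 5, 6, 4, 8, 9, 0]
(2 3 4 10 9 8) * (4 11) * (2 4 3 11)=(2 11 3)(4 10 9 8)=[0, 1, 11, 2, 10, 5, 6, 7, 4, 8, 9, 3]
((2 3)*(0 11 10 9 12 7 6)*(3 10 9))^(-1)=((0 11 9 12 7 6)(2 10 3))^(-1)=(0 6 7 12 9 11)(2 3 10)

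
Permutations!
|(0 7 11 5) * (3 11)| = |(0 7 3 11 5)| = 5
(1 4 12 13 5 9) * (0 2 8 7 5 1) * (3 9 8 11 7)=[2, 4, 11, 9, 12, 8, 6, 5, 3, 0, 10, 7, 13, 1]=(0 2 11 7 5 8 3 9)(1 4 12 13)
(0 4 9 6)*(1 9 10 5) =(0 4 10 5 1 9 6) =[4, 9, 2, 3, 10, 1, 0, 7, 8, 6, 5]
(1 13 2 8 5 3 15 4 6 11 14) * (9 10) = [0, 13, 8, 15, 6, 3, 11, 7, 5, 10, 9, 14, 12, 2, 1, 4] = (1 13 2 8 5 3 15 4 6 11 14)(9 10)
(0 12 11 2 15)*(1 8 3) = (0 12 11 2 15)(1 8 3) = [12, 8, 15, 1, 4, 5, 6, 7, 3, 9, 10, 2, 11, 13, 14, 0]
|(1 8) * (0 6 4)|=6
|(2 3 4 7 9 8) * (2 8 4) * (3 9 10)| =6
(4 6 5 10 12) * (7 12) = (4 6 5 10 7 12) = [0, 1, 2, 3, 6, 10, 5, 12, 8, 9, 7, 11, 4]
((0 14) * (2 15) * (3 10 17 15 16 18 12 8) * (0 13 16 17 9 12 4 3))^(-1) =(0 8 12 9 10 3 4 18 16 13 14)(2 15 17)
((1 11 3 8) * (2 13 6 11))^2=(1 13 11 8 2 6 3)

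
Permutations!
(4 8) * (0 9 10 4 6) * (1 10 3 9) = (0 1 10 4 8 6)(3 9) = [1, 10, 2, 9, 8, 5, 0, 7, 6, 3, 4]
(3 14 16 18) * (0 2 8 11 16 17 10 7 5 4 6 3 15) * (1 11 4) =(0 2 8 4 6 3 14 17 10 7 5 1 11 16 18 15) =[2, 11, 8, 14, 6, 1, 3, 5, 4, 9, 7, 16, 12, 13, 17, 0, 18, 10, 15]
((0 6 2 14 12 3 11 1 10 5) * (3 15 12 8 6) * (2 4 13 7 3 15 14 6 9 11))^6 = ((0 15 12 14 8 9 11 1 10 5)(2 6 4 13 7 3))^6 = (0 11 12 10 8)(1 14 5 9 15)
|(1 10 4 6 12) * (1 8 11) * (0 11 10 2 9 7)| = |(0 11 1 2 9 7)(4 6 12 8 10)| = 30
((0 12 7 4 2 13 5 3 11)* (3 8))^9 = (0 11 3 8 5 13 2 4 7 12)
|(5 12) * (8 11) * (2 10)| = |(2 10)(5 12)(8 11)| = 2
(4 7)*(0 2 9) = (0 2 9)(4 7) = [2, 1, 9, 3, 7, 5, 6, 4, 8, 0]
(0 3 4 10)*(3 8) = (0 8 3 4 10) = [8, 1, 2, 4, 10, 5, 6, 7, 3, 9, 0]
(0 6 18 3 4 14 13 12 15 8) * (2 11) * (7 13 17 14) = (0 6 18 3 4 7 13 12 15 8)(2 11)(14 17) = [6, 1, 11, 4, 7, 5, 18, 13, 0, 9, 10, 2, 15, 12, 17, 8, 16, 14, 3]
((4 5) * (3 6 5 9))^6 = ((3 6 5 4 9))^6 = (3 6 5 4 9)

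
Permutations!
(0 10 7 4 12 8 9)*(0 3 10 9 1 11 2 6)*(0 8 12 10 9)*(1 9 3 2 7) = (12)(1 11 7 4 10)(2 6 8 9) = [0, 11, 6, 3, 10, 5, 8, 4, 9, 2, 1, 7, 12]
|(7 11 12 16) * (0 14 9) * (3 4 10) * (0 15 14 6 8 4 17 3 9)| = |(0 6 8 4 10 9 15 14)(3 17)(7 11 12 16)| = 8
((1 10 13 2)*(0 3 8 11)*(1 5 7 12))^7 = (13)(0 11 8 3)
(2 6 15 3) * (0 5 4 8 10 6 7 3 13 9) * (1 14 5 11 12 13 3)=(0 11 12 13 9)(1 14 5 4 8 10 6 15 3 2 7)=[11, 14, 7, 2, 8, 4, 15, 1, 10, 0, 6, 12, 13, 9, 5, 3]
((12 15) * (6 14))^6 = (15)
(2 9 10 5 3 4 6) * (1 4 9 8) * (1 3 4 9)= (1 9 10 5 4 6 2 8 3)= [0, 9, 8, 1, 6, 4, 2, 7, 3, 10, 5]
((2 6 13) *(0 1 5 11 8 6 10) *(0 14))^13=(0 11 13 14 5 6 10 1 8 2)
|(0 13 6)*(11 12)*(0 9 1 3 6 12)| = |(0 13 12 11)(1 3 6 9)| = 4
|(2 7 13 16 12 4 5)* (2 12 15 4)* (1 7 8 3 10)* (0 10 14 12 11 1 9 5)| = 55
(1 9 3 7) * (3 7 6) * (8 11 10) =(1 9 7)(3 6)(8 11 10) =[0, 9, 2, 6, 4, 5, 3, 1, 11, 7, 8, 10]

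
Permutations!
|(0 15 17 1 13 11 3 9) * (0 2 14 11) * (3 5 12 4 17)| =|(0 15 3 9 2 14 11 5 12 4 17 1 13)| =13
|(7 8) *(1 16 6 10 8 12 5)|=8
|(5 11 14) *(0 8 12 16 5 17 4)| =9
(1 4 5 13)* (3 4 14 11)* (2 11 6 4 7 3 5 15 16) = (1 14 6 4 15 16 2 11 5 13)(3 7) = [0, 14, 11, 7, 15, 13, 4, 3, 8, 9, 10, 5, 12, 1, 6, 16, 2]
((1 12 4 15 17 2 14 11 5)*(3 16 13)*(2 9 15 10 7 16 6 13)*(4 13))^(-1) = (1 5 11 14 2 16 7 10 4 6 3 13 12)(9 17 15)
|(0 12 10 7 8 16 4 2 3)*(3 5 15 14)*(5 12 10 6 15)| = |(0 10 7 8 16 4 2 12 6 15 14 3)| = 12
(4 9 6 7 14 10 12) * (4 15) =(4 9 6 7 14 10 12 15) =[0, 1, 2, 3, 9, 5, 7, 14, 8, 6, 12, 11, 15, 13, 10, 4]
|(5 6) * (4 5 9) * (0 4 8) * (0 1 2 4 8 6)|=|(0 8 1 2 4 5)(6 9)|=6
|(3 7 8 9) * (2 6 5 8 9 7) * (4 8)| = 8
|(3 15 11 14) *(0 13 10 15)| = 7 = |(0 13 10 15 11 14 3)|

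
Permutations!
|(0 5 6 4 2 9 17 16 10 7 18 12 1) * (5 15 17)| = |(0 15 17 16 10 7 18 12 1)(2 9 5 6 4)| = 45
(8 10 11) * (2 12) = (2 12)(8 10 11) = [0, 1, 12, 3, 4, 5, 6, 7, 10, 9, 11, 8, 2]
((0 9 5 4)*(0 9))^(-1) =((4 9 5))^(-1) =(4 5 9)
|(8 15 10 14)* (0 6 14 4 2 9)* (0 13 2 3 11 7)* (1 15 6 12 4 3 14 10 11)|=|(0 12 4 14 8 6 10 3 1 15 11 7)(2 9 13)|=12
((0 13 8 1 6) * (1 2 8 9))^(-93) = (0 9 6 13 1)(2 8)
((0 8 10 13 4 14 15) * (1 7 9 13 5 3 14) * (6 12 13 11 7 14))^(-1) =((0 8 10 5 3 6 12 13 4 1 14 15)(7 9 11))^(-1) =(0 15 14 1 4 13 12 6 3 5 10 8)(7 11 9)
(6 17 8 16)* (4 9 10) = [0, 1, 2, 3, 9, 5, 17, 7, 16, 10, 4, 11, 12, 13, 14, 15, 6, 8] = (4 9 10)(6 17 8 16)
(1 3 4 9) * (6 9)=(1 3 4 6 9)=[0, 3, 2, 4, 6, 5, 9, 7, 8, 1]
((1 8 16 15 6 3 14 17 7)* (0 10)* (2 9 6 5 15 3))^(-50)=(1 7 17 14 3 16 8)(2 9 6)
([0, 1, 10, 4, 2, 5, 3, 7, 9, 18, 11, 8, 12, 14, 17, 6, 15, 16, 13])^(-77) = [0, 1, 14, 18, 13, 5, 9, 7, 15, 6, 17, 16, 12, 4, 2, 8, 11, 10, 3]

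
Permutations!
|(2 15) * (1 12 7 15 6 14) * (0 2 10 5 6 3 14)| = |(0 2 3 14 1 12 7 15 10 5 6)| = 11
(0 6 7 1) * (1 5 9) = (0 6 7 5 9 1) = [6, 0, 2, 3, 4, 9, 7, 5, 8, 1]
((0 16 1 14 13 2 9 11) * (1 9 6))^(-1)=((0 16 9 11)(1 14 13 2 6))^(-1)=(0 11 9 16)(1 6 2 13 14)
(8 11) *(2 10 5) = (2 10 5)(8 11) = [0, 1, 10, 3, 4, 2, 6, 7, 11, 9, 5, 8]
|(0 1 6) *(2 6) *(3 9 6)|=|(0 1 2 3 9 6)|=6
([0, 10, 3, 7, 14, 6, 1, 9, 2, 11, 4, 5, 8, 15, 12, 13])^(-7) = (1 2 6 8 5 12 11 14 9 4 7 10 3)(13 15)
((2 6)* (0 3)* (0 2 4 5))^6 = (6)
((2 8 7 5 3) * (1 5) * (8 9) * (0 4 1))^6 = ((0 4 1 5 3 2 9 8 7))^6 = (0 9 5)(1 7 2)(3 4 8)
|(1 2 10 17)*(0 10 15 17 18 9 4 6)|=|(0 10 18 9 4 6)(1 2 15 17)|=12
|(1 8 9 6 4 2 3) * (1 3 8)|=5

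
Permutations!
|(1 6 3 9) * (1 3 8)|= |(1 6 8)(3 9)|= 6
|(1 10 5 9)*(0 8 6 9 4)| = 8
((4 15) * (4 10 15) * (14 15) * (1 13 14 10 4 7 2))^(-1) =((1 13 14 15 4 7 2))^(-1) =(1 2 7 4 15 14 13)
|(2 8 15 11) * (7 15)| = |(2 8 7 15 11)| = 5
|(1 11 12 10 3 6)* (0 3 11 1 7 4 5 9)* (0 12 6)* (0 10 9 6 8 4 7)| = 8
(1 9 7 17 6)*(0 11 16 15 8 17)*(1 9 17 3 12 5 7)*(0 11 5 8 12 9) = (0 5 7 11 16 15 12 8 3 9 1 17 6) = [5, 17, 2, 9, 4, 7, 0, 11, 3, 1, 10, 16, 8, 13, 14, 12, 15, 6]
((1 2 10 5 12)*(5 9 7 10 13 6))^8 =((1 2 13 6 5 12)(7 10 9))^8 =(1 13 5)(2 6 12)(7 9 10)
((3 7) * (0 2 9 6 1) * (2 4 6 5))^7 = ((0 4 6 1)(2 9 5)(3 7))^7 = (0 1 6 4)(2 9 5)(3 7)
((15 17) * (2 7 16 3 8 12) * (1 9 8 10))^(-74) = (17)(1 3 7 12 9 10 16 2 8)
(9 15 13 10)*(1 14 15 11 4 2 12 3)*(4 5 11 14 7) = (1 7 4 2 12 3)(5 11)(9 14 15 13 10) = [0, 7, 12, 1, 2, 11, 6, 4, 8, 14, 9, 5, 3, 10, 15, 13]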